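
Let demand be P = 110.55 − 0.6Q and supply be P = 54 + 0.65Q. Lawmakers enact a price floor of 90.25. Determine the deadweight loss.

Competitive equilibrium: 110.55 − 0.6Q = 54 + 0.65Q → Q* = 45.24, P* = 83.406.
At the floor P = 90.25, quantity demanded = (110.55 − 90.25)/0.6 = 33.8333.
Sellers' marginal cost at Q' = 33.8333: 54 + 0.65·33.8333 = 75.9916.
ΔQ = 45.24 − 33.8333 = 11.4067; wedge = 90.25 − 75.9916 = 14.2584.
Deadweight loss = ½ × 11.4067 × 14.2584 = 81.32.

81.32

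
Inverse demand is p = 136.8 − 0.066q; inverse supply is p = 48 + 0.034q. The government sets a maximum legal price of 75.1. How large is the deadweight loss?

413.51

Competitive equilibrium: 136.8 − 0.066q = 48 + 0.034q → q* = 888, p* = 78.192.
At the ceiling p = 75.1, quantity supplied = (75.1 − 48)/0.034 = 797.0588.
Willingness to pay at q' = 797.0588: 136.8 − 0.066·797.0588 = 84.1941.
Δq = 888 − 797.0588 = 90.9412; wedge = 84.1941 − 75.1 = 9.0941.
Welfare loss = ½ × 90.9412 × 9.0941 = 413.51.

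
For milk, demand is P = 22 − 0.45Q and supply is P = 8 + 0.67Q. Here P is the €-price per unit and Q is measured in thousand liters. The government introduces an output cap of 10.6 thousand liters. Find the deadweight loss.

€2.02 thousand

Competitive equilibrium: 22 − 0.45Q = 8 + 0.67Q → Q* = 12.5, P* = 16.375.
At Q = 10.6: demand price = 22 − 0.45·10.6 = 17.23; supply price = 8 + 0.67·10.6 = 15.102.
ΔQ = 12.5 − 10.6 = 1.9; wedge = 17.23 − 15.102 = 2.128.
The triangle = ½ × 1.9 × 2.128 = €2.02 thousand.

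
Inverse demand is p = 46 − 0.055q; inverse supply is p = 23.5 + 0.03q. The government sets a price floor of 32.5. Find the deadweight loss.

Competitive equilibrium: 46 − 0.055q = 23.5 + 0.03q → q* = 264.7059, p* = 31.4412.
At the floor p = 32.5, quantity demanded = (46 − 32.5)/0.055 = 245.4545.
Sellers' marginal cost at q' = 245.4545: 23.5 + 0.03·245.4545 = 30.8636.
Δq = 264.7059 − 245.4545 = 19.2514; wedge = 32.5 − 30.8636 = 1.6364.
Welfare loss = ½ × 19.2514 × 1.6364 = 15.75.

15.75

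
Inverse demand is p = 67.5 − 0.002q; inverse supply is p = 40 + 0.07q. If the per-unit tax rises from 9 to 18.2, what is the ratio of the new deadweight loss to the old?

Competitive equilibrium: 67.5 − 0.002q = 40 + 0.07q → q* = 381.9444, p* = 66.7361.
For a per-unit tax t: Δq = t/0.072, so DWL = ½·t·(t/0.072) = t²/0.144.
At t = 9: DWL = 562.5. At t = 18.2: DWL = 2300.278.
Ratio = (18.2/9)² = 4.089.

4.089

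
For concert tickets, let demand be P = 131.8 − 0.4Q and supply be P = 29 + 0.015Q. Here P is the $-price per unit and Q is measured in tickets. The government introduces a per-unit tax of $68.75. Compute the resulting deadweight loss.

$5694.65

Competitive equilibrium: 131.8 − 0.4Q = 29 + 0.015Q → Q* = 247.7108, P* = 32.7157.
With the tax, the buyer price exceeds the seller price by 68.75: (131.8 − 0.4Q) − (29 + 0.015Q) = 68.75 → Q' = 82.0482.
ΔQ = 247.7108 − 82.0482 = 165.6626; the wedge equals the tax, 68.75.
DWL = ½ × 165.6626 × 68.75 = $5694.65.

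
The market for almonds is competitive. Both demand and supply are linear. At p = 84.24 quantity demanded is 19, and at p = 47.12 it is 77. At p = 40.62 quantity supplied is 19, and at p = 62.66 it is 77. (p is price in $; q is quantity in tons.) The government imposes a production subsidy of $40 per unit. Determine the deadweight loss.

Demand slope = (47.12 − 84.24)/(77 − 19) = −0.64, so p = 96.4 − 0.64q.
Supply slope = (62.66 − 40.62)/(77 − 19) = 0.38, so p = 33.4 + 0.38q.
Competitive equilibrium: 96.4 − 0.64q = 33.4 + 0.38q → q* = 61.7647, p* = 56.8706.
The subsidy lowers effective supply by 40: p = 0.38q − 6.6.
New quantity: 96.4 − 0.64q = 0.38q − 6.6 → q' = 100.9804.
Overproduction Δq = 100.9804 − 61.7647 = 39.2157; wedge = subsidy = 40.
The triangle = ½ × 39.2157 × 40 = $784.31.

$784.31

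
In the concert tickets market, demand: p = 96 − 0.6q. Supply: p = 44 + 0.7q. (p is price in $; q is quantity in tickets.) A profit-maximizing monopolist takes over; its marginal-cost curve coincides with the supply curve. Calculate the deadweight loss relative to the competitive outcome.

Competitive equilibrium: 96 − 0.6q = 44 + 0.7q → q* = 40, p* = 72.
Marginal revenue: MR = 96 − 1.2q. Set MR = MC: 96 − 1.2q = 44 + 0.7q → q_m = 27.3684.
Price p_m = 96 − 0.6·27.3684 = 79.579; MC(q_m) = 44 + 0.7·27.3684 = 63.1579.
Competitive q* = 40, so Δq = 12.6316; wedge = 79.579 − 63.1579 = 16.4211.
DWL = ½ × 12.6316 × 16.4211 = $103.71.

$103.71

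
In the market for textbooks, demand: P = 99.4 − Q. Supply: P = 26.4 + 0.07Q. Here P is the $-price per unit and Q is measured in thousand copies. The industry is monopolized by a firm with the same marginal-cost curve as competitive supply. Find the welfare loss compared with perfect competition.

Competitive equilibrium: 99.4 − Q = 26.4 + 0.07Q → Q* = 68.2243, P* = 31.1757.
Marginal revenue: MR = 99.4 − 2Q. Set MR = MC: 99.4 − 2Q = 26.4 + 0.07Q → Q_m = 35.2657.
Price P_m = 99.4 − 1·35.2657 = 64.1343; MC(Q_m) = 26.4 + 0.07·35.2657 = 28.8686.
Competitive Q* = 68.2243, so ΔQ = 32.9586; wedge = 64.1343 − 28.8686 = 35.2657.
The triangle = ½ × 32.9586 × 35.2657 = $581.15 thousand.

$581.15 thousand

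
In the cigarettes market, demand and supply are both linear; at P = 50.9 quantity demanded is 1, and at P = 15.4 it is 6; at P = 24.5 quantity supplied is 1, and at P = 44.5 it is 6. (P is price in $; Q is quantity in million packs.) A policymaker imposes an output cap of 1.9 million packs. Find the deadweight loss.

$12.13 million

Demand slope = (15.4 − 50.9)/(6 − 1) = −7.1, so P = 58 − 7.1Q.
Supply slope = (44.5 − 24.5)/(6 − 1) = 4, so P = 20.5 + 4Q.
Competitive equilibrium: 58 − 7.1Q = 20.5 + 4Q → Q* = 3.3784, P* = 34.0135.
At Q = 1.9: demand price = 58 − 7.1·1.9 = 44.51; supply price = 20.5 + 4·1.9 = 28.1.
ΔQ = 3.3784 − 1.9 = 1.4784; wedge = 44.51 − 28.1 = 16.41.
Welfare loss = ½ × 1.4784 × 16.41 = $12.13 million.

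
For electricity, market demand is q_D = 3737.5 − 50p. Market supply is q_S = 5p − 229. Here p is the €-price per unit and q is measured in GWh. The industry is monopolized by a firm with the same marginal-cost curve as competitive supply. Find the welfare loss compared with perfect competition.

In inverse form: demand p = 74.75 − 0.02q, supply p = 45.8 + 0.2q.
Competitive equilibrium: 74.75 − 0.02q = 45.8 + 0.2q → q* = 131.5909, p* = 72.1182.
Marginal revenue: MR = 74.75 − 0.04q. Set MR = MC: 74.75 − 0.04q = 45.8 + 0.2q → q_m = 120.625.
Price p_m = 74.75 − 0.02·120.625 = 72.3375; MC(q_m) = 45.8 + 0.2·120.625 = 69.925.
Competitive q* = 131.5909, so Δq = 10.9659; wedge = 72.3375 − 69.925 = 2.4125.
Welfare loss = ½ × 10.9659 × 2.4125 = €13.23.

€13.23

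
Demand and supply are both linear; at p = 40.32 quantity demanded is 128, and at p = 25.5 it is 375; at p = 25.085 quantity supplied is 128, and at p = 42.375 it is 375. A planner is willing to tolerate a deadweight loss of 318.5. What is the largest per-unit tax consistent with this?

Demand slope = (25.5 − 40.32)/(375 − 128) = −0.06, so p = 48 − 0.06q.
Supply slope = (42.375 − 25.085)/(375 − 128) = 0.07, so p = 16.125 + 0.07q.
Competitive equilibrium: 48 − 0.06q = 16.125 + 0.07q → q* = 245.1923, p* = 33.2885.
A tax t gives Δq = t/0.13 and wedge t, so DWL = t²/0.26.
t²/0.26 = 318.5 → t² = 82.81 → t = 9.1.

9.1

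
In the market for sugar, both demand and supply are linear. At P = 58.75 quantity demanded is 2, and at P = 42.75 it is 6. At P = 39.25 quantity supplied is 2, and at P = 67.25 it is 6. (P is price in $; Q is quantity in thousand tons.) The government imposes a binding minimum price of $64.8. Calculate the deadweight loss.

$59.36 thousand

Demand slope = (42.75 − 58.75)/(6 − 2) = −4, so P = 66.75 − 4Q.
Supply slope = (67.25 − 39.25)/(6 − 2) = 7, so P = 25.25 + 7Q.
Competitive equilibrium: 66.75 − 4Q = 25.25 + 7Q → Q* = 3.7727, P* = 51.6591.
At the floor P = 64.8, quantity demanded = (66.75 − 64.8)/4 = 0.4875.
Sellers' marginal cost at Q' = 0.4875: 25.25 + 7·0.4875 = 28.6625.
ΔQ = 3.7727 − 0.4875 = 3.2852; wedge = 64.8 − 28.6625 = 36.1375.
Welfare loss = ½ × 3.2852 × 36.1375 = $59.36 thousand.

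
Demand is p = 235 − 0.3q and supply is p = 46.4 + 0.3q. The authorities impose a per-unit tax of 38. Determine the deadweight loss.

Competitive equilibrium: 235 − 0.3q = 46.4 + 0.3q → q* = 314.3333, p* = 140.7.
With the tax, the buyer price exceeds the seller price by 38: (235 − 0.3q) − (46.4 + 0.3q) = 38 → q' = 251.
Δq = 314.3333 − 251 = 63.3333; the wedge equals the tax, 38.
The triangle = ½ × 63.3333 × 38 = 1203.33.

1203.33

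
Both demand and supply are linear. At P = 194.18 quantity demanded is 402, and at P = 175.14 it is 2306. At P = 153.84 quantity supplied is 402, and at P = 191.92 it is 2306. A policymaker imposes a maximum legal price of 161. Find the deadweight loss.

Demand slope = (175.14 − 194.18)/(2306 − 402) = −0.01, so P = 198.2 − 0.01Q.
Supply slope = (191.92 − 153.84)/(2306 − 402) = 0.02, so P = 145.8 + 0.02Q.
Competitive equilibrium: 198.2 − 0.01Q = 145.8 + 0.02Q → Q* = 1746.6667, P* = 180.7333.
At the ceiling P = 161, quantity supplied = (161 − 145.8)/0.02 = 760.
Willingness to pay at Q' = 760: 198.2 − 0.01·760 = 190.6.
ΔQ = 1746.6667 − 760 = 986.6667; wedge = 190.6 − 161 = 29.6.
DWL = ½ × 986.6667 × 29.6 = 14602.67.

14602.67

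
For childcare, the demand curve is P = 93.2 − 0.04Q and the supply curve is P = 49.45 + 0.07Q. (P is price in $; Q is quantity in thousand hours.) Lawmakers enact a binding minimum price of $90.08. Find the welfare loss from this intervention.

Competitive equilibrium: 93.2 − 0.04Q = 49.45 + 0.07Q → Q* = 397.7273, P* = 77.2909.
At the floor P = 90.08, quantity demanded = (93.2 − 90.08)/0.04 = 78.
Sellers' marginal cost at Q' = 78: 49.45 + 0.07·78 = 54.91.
ΔQ = 397.7273 − 78 = 319.7273; wedge = 90.08 − 54.91 = 35.17.
Welfare loss = ½ × 319.7273 × 35.17 = $5622.40 thousand.

$5622.40 thousand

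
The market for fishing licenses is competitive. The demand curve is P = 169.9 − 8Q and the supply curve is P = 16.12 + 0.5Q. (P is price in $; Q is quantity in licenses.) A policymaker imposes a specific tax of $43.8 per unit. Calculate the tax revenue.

$566.72

Competitive equilibrium: 169.9 − 8Q = 16.12 + 0.5Q → Q* = 18.0918, P* = 25.1659.
With the tax, the buyer price exceeds the seller price by 43.8: (169.9 − 8Q) − (16.12 + 0.5Q) = 43.8 → Q' = 12.9388.
Tax revenue = 43.8 × 12.9388 = $566.72.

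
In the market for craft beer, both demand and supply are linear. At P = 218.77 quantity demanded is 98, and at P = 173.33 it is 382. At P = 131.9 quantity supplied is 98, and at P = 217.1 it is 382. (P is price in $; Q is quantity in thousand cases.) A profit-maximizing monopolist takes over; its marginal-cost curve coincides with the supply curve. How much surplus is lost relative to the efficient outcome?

$1260.34 thousand

Demand slope = (173.33 − 218.77)/(382 − 98) = −0.16, so P = 234.45 − 0.16Q.
Supply slope = (217.1 − 131.9)/(382 − 98) = 0.3, so P = 102.5 + 0.3Q.
Competitive equilibrium: 234.45 − 0.16Q = 102.5 + 0.3Q → Q* = 286.8478, P* = 188.5543.
Marginal revenue: MR = 234.45 − 0.32Q. Set MR = MC: 234.45 − 0.32Q = 102.5 + 0.3Q → Q_m = 212.8226.
Price P_m = 234.45 − 0.16·212.8226 = 200.3984; MC(Q_m) = 102.5 + 0.3·212.8226 = 166.3468.
Competitive Q* = 286.8478, so ΔQ = 74.0252; wedge = 200.3984 − 166.3468 = 34.0516.
The triangle = ½ × 74.0252 × 34.0516 = $1260.34 thousand.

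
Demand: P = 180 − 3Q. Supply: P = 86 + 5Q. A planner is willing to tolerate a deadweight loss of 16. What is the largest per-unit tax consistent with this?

16

Competitive equilibrium: 180 − 3Q = 86 + 5Q → Q* = 11.75, P* = 144.75.
A tax t gives ΔQ = t/8 and wedge t, so DWL = t²/16.
t²/16 = 16 → t² = 256 → t = 16.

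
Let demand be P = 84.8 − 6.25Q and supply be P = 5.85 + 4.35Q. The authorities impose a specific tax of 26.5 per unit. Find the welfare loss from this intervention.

Competitive equilibrium: 84.8 − 6.25Q = 5.85 + 4.35Q → Q* = 7.4481, P* = 38.2493.
With the tax, the buyer price exceeds the seller price by 26.5: (84.8 − 6.25Q) − (5.85 + 4.35Q) = 26.5 → Q' = 4.9481.
ΔQ = 7.4481 − 4.9481 = 2.5; the wedge equals the tax, 26.5.
Welfare loss = ½ × 2.5 × 26.5 = 33.125.

33.125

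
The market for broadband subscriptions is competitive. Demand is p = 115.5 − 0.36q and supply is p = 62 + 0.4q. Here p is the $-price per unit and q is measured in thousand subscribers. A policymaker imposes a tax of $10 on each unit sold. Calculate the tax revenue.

Competitive equilibrium: 115.5 − 0.36q = 62 + 0.4q → q* = 70.3947, p* = 90.1579.
With the tax, the buyer price exceeds the seller price by 10: (115.5 − 0.36q) − (62 + 0.4q) = 10 → q' = 57.2368.
Tax revenue = 10 × 57.2368 = $572.37 thousand.

$572.37 thousand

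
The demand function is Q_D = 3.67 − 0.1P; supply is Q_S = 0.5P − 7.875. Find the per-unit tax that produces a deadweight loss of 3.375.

In inverse form: demand P = 36.7 − 10Q, supply P = 15.75 + 2Q.
Competitive equilibrium: 36.7 − 10Q = 15.75 + 2Q → Q* = 1.7458, P* = 19.2417.
A tax t gives ΔQ = t/12 and wedge t, so DWL = t²/24.
t²/24 = 3.375 → t² = 81 → t = 9.

9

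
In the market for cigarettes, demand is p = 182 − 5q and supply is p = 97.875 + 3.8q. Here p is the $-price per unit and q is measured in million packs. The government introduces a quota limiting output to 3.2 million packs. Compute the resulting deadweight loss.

$177.96 million

Competitive equilibrium: 182 − 5q = 97.875 + 3.8q → q* = 9.5597, p* = 134.2017.
At q = 3.2: demand price = 182 − 5·3.2 = 166; supply price = 97.875 + 3.8·3.2 = 110.035.
Δq = 9.5597 − 3.2 = 6.3597; wedge = 166 − 110.035 = 55.965.
Welfare loss = ½ × 6.3597 × 55.965 = $177.96 million.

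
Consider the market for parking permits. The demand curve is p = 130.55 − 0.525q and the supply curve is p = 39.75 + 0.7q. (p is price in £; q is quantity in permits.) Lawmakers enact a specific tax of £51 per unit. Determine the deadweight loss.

Competitive equilibrium: 130.55 − 0.525q = 39.75 + 0.7q → q* = 74.1224, p* = 91.6357.
With the tax, the buyer price exceeds the seller price by 51: (130.55 − 0.525q) − (39.75 + 0.7q) = 51 → q' = 32.4898.
Δq = 74.1224 − 32.4898 = 41.6326; the wedge equals the tax, 51.
Deadweight loss = ½ × 41.6326 × 51 = £1061.63.

£1061.63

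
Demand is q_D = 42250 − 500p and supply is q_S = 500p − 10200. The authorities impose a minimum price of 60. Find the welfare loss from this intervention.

28501.25

In inverse form: demand p = 84.5 − 0.002q, supply p = 20.4 + 0.002q.
Competitive equilibrium: 84.5 − 0.002q = 20.4 + 0.002q → q* = 16025, p* = 52.45.
At the floor p = 60, quantity demanded = (84.5 − 60)/0.002 = 12250.
Sellers' marginal cost at q' = 12250: 20.4 + 0.002·12250 = 44.9.
Δq = 16025 − 12250 = 3775; wedge = 60 − 44.9 = 15.1.
Deadweight loss = ½ × 3775 × 15.1 = 28501.25.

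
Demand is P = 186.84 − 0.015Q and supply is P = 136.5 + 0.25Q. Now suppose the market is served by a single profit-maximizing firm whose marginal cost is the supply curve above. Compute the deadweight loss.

13.72

Competitive equilibrium: 186.84 − 0.015Q = 136.5 + 0.25Q → Q* = 189.9623, P* = 183.9906.
Marginal revenue: MR = 186.84 − 0.03Q. Set MR = MC: 186.84 − 0.03Q = 136.5 + 0.25Q → Q_m = 179.7857.
Price P_m = 186.84 − 0.015·179.7857 = 184.1432; MC(Q_m) = 136.5 + 0.25·179.7857 = 181.4464.
Competitive Q* = 189.9623, so ΔQ = 10.1766; wedge = 184.1432 − 181.4464 = 2.6968.
Deadweight loss = ½ × 10.1766 × 2.6968 = 13.72.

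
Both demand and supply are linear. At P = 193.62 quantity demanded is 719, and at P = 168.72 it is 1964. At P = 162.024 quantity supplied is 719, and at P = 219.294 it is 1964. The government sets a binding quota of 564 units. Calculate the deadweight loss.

Demand slope = (168.72 − 193.62)/(1964 − 719) = −0.02, so P = 208 − 0.02Q.
Supply slope = (219.294 − 162.024)/(1964 − 719) = 0.046, so P = 128.95 + 0.046Q.
Competitive equilibrium: 208 − 0.02Q = 128.95 + 0.046Q → Q* = 1197.7273, P* = 184.0455.
At Q = 564: demand price = 208 − 0.02·564 = 196.72; supply price = 128.95 + 0.046·564 = 154.894.
ΔQ = 1197.7273 − 564 = 633.7273; wedge = 196.72 − 154.894 = 41.826.
The triangle = ½ × 633.7273 × 41.826 = 13253.14.

13253.14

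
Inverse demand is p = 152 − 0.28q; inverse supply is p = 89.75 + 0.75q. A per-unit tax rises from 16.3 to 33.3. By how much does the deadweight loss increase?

Competitive equilibrium: 152 − 0.28q = 89.75 + 0.75q → q* = 60.4369, p* = 135.0777.
For a per-unit tax t: Δq = t/1.03, so DWL = ½·t·(t/1.03) = t²/2.06.
At t = 16.3: DWL = 128.976. At t = 33.3: DWL = 538.296.
Increase = 538.296 − 128.976 = 409.32.

409.32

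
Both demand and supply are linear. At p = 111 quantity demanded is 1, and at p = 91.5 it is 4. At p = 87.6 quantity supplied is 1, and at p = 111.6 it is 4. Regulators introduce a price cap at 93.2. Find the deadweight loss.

Demand slope = (91.5 − 111)/(4 − 1) = −6.5, so p = 117.5 − 6.5q.
Supply slope = (111.6 − 87.6)/(4 − 1) = 8, so p = 79.6 + 8q.
Competitive equilibrium: 117.5 − 6.5q = 79.6 + 8q → q* = 2.6138, p* = 100.5103.
At the ceiling p = 93.2, quantity supplied = (93.2 − 79.6)/8 = 1.7.
Willingness to pay at q' = 1.7: 117.5 − 6.5·1.7 = 106.45.
Δq = 2.6138 − 1.7 = 0.9138; wedge = 106.45 − 93.2 = 13.25.
Deadweight loss = ½ × 0.9138 × 13.25 = 6.05.

6.05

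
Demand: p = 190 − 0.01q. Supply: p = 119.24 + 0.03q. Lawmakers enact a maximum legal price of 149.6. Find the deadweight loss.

Competitive equilibrium: 190 − 0.01q = 119.24 + 0.03q → q* = 1769, p* = 172.31.
At the ceiling p = 149.6, quantity supplied = (149.6 − 119.24)/0.03 = 1012.
Willingness to pay at q' = 1012: 190 − 0.01·1012 = 179.88.
Δq = 1769 − 1012 = 757; wedge = 179.88 − 149.6 = 30.28.
Deadweight loss = ½ × 757 × 30.28 = 11460.98.

11460.98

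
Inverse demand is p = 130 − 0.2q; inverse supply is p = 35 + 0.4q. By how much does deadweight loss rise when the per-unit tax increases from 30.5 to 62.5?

2480

Competitive equilibrium: 130 − 0.2q = 35 + 0.4q → q* = 158.3333, p* = 98.3333.
For a per-unit tax t: Δq = t/0.6, so DWL = ½·t·(t/0.6) = t²/1.2.
At t = 30.5: DWL = 775.208. At t = 62.5: DWL = 3255.208.
Increase = 3255.208 − 775.208 = 2480.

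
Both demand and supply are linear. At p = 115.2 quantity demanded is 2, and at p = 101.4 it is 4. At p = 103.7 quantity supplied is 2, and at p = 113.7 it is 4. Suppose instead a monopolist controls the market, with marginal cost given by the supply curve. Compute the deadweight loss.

Demand slope = (101.4 − 115.2)/(4 − 2) = −6.9, so p = 129 − 6.9q.
Supply slope = (113.7 − 103.7)/(4 − 2) = 5, so p = 93.7 + 5q.
Competitive equilibrium: 129 − 6.9q = 93.7 + 5q → q* = 2.9664, p* = 108.5319.
Marginal revenue: MR = 129 − 13.8q. Set MR = MC: 129 − 13.8q = 93.7 + 5q → q_m = 1.8777.
Price p_m = 129 − 6.9·1.8777 = 116.0439; MC(q_m) = 93.7 + 5·1.8777 = 103.0885.
Competitive q* = 2.9664, so Δq = 1.0887; wedge = 116.0439 − 103.0885 = 12.9554.
Deadweight loss = ½ × 1.0887 × 12.9554 = 7.05.

7.05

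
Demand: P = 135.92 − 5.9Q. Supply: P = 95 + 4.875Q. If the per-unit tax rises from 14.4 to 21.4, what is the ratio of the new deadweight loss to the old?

2.209

Competitive equilibrium: 135.92 − 5.9Q = 95 + 4.875Q → Q* = 3.7977, P* = 113.5137.
For a per-unit tax t: ΔQ = t/10.775, so DWL = ½·t·(t/10.775) = t²/21.55.
At t = 14.4: DWL = 9.622. At t = 21.4: DWL = 21.251.
Ratio = (21.4/14.4)² = 2.209.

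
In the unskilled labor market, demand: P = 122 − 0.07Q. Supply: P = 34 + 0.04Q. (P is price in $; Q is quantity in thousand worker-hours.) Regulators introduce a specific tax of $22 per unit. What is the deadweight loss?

$2200 thousand

Competitive equilibrium: 122 − 0.07Q = 34 + 0.04Q → Q* = 800, P* = 66.
With the tax, the buyer price exceeds the seller price by 22: (122 − 0.07Q) − (34 + 0.04Q) = 22 → Q' = 600.
ΔQ = 800 − 600 = 200; the wedge equals the tax, 22.
Welfare loss = ½ × 200 × 22 = $2200 thousand.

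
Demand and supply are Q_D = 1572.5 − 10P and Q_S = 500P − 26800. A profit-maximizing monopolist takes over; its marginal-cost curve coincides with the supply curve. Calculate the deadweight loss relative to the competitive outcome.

12906.42

In inverse form: demand P = 157.25 − 0.1Q, supply P = 53.6 + 0.002Q.
Competitive equilibrium: 157.25 − 0.1Q = 53.6 + 0.002Q → Q* = 1016.1765, P* = 55.6324.
Marginal revenue: MR = 157.25 − 0.2Q. Set MR = MC: 157.25 − 0.2Q = 53.6 + 0.002Q → Q_m = 513.1188.
Price P_m = 157.25 − 0.1·513.1188 = 105.9381; MC(Q_m) = 53.6 + 0.002·513.1188 = 54.6262.
Competitive Q* = 1016.1765, so ΔQ = 503.0577; wedge = 105.9381 − 54.6262 = 51.3119.
Welfare loss = ½ × 503.0577 × 51.3119 = 12906.42.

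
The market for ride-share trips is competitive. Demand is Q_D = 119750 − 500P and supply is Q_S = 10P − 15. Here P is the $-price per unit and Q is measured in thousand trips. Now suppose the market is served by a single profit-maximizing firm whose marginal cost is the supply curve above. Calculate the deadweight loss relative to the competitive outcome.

In inverse form: demand P = 239.5 − 0.002Q, supply P = 1.5 + 0.1Q.
Competitive equilibrium: 239.5 − 0.002Q = 1.5 + 0.1Q → Q* = 2333.3333, P* = 234.8333.
Marginal revenue: MR = 239.5 − 0.004Q. Set MR = MC: 239.5 − 0.004Q = 1.5 + 0.1Q → Q_m = 2288.4615.
Price P_m = 239.5 − 0.002·2288.4615 = 234.9231; MC(Q_m) = 1.5 + 0.1·2288.4615 = 230.3462.
Competitive Q* = 2333.3333, so ΔQ = 44.8718; wedge = 234.9231 − 230.3462 = 4.5769.
DWL = ½ × 44.8718 × 4.5769 = $102.69 thousand.

$102.69 thousand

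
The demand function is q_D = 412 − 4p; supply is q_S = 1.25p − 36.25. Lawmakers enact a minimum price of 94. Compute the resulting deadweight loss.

624.02

In inverse form: demand p = 103 − 0.25q, supply p = 29 + 0.8q.
Competitive equilibrium: 103 − 0.25q = 29 + 0.8q → q* = 70.4762, p* = 85.381.
At the floor p = 94, quantity demanded = (103 − 94)/0.25 = 36.
Sellers' marginal cost at q' = 36: 29 + 0.8·36 = 57.8.
Δq = 70.4762 − 36 = 34.4762; wedge = 94 − 57.8 = 36.2.
Deadweight loss = ½ × 34.4762 × 36.2 = 624.02.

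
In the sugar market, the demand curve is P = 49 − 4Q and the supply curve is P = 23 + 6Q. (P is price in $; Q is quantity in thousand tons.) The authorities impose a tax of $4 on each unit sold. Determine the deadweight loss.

$0.80 thousand

Competitive equilibrium: 49 − 4Q = 23 + 6Q → Q* = 2.6, P* = 38.6.
With the tax, the buyer price exceeds the seller price by 4: (49 − 4Q) − (23 + 6Q) = 4 → Q' = 2.2.
ΔQ = 2.6 − 2.2 = 0.4; the wedge equals the tax, 4.
Deadweight loss = ½ × 0.4 × 4 = $0.80 thousand.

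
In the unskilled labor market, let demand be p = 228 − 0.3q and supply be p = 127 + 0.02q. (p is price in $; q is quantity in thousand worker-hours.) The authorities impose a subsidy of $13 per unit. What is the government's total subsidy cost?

Competitive equilibrium: 228 − 0.3q = 127 + 0.02q → q* = 315.625, p* = 133.3125.
The subsidy lowers effective supply by 13: p = 114 + 0.02q.
New quantity: 228 − 0.3q = 114 + 0.02q → q' = 356.25.
Total subsidy cost = 13 × 356.25 = $4631.25 thousand.

$4631.25 thousand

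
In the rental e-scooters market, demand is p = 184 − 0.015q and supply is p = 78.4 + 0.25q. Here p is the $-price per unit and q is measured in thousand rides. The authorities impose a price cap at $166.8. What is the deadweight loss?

$267.01 thousand

Competitive equilibrium: 184 − 0.015q = 78.4 + 0.25q → q* = 398.4906, p* = 178.0226.
At the ceiling p = 166.8, quantity supplied = (166.8 − 78.4)/0.25 = 353.6.
Willingness to pay at q' = 353.6: 184 − 0.015·353.6 = 178.696.
Δq = 398.4906 − 353.6 = 44.8906; wedge = 178.696 − 166.8 = 11.896.
DWL = ½ × 44.8906 × 11.896 = $267.01 thousand.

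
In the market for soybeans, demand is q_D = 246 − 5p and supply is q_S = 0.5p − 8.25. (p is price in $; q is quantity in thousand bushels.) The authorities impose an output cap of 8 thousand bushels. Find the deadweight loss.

In inverse form: demand p = 49.2 − 0.2q, supply p = 16.5 + 2q.
Competitive equilibrium: 49.2 − 0.2q = 16.5 + 2q → q* = 14.8636, p* = 46.2273.
At q = 8: demand price = 49.2 − 0.2·8 = 47.6; supply price = 16.5 + 2·8 = 32.5.
Δq = 14.8636 − 8 = 6.8636; wedge = 47.6 − 32.5 = 15.1.
The triangle = ½ × 6.8636 × 15.1 = $51.82 thousand.

$51.82 thousand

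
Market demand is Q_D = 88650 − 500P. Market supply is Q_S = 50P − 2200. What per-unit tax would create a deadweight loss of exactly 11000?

22

In inverse form: demand P = 177.3 − 0.002Q, supply P = 44 + 0.02Q.
Competitive equilibrium: 177.3 − 0.002Q = 44 + 0.02Q → Q* = 6059.0909, P* = 165.1818.
A tax t gives ΔQ = t/0.022 and wedge t, so DWL = t²/0.044.
t²/0.044 = 11000 → t² = 484 → t = 22.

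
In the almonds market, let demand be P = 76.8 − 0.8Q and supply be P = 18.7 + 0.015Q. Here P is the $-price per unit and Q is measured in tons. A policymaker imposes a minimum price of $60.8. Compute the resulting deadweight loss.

$1071.93

Competitive equilibrium: 76.8 − 0.8Q = 18.7 + 0.015Q → Q* = 71.2883, P* = 19.7693.
At the floor P = 60.8, quantity demanded = (76.8 − 60.8)/0.8 = 20.
Sellers' marginal cost at Q' = 20: 18.7 + 0.015·20 = 19.
ΔQ = 71.2883 − 20 = 51.2883; wedge = 60.8 − 19 = 41.8.
Welfare loss = ½ × 51.2883 × 41.8 = $1071.93.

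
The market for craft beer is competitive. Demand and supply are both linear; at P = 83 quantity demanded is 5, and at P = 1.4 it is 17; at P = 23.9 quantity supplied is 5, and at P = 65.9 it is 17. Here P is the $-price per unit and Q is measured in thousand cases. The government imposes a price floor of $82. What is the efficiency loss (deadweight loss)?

Demand slope = (1.4 − 83)/(17 − 5) = −6.8, so P = 117 − 6.8Q.
Supply slope = (65.9 − 23.9)/(17 − 5) = 3.5, so P = 6.4 + 3.5Q.
Competitive equilibrium: 117 − 6.8Q = 6.4 + 3.5Q → Q* = 10.7379, P* = 43.9825.
At the floor P = 82, quantity demanded = (117 − 82)/6.8 = 5.1471.
Sellers' marginal cost at Q' = 5.1471: 6.4 + 3.5·5.1471 = 24.4149.
ΔQ = 10.7379 − 5.1471 = 5.5908; wedge = 82 − 24.4149 = 57.5851.
The triangle = ½ × 5.5908 × 57.5851 = $160.97 thousand.

$160.97 thousand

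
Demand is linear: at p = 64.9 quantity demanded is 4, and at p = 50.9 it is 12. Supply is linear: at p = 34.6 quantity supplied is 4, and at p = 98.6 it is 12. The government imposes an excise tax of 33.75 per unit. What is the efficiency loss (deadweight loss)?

Demand slope = (50.9 − 64.9)/(12 − 4) = −1.75, so p = 71.9 − 1.75q.
Supply slope = (98.6 − 34.6)/(12 − 4) = 8, so p = 2.6 + 8q.
Competitive equilibrium: 71.9 − 1.75q = 2.6 + 8q → q* = 7.1077, p* = 59.4615.
With the tax, the buyer price exceeds the seller price by 33.75: (71.9 − 1.75q) − (2.6 + 8q) = 33.75 → q' = 3.6462.
Δq = 7.1077 − 3.6462 = 3.4615; the wedge equals the tax, 33.75.
Welfare loss = ½ × 3.4615 × 33.75 = 58.41.

58.41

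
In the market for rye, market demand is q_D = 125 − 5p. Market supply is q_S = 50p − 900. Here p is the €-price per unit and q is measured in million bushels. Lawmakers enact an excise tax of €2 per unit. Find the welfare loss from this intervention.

€9.09 million

In inverse form: demand p = 25 − 0.2q, supply p = 18 + 0.02q.
Competitive equilibrium: 25 − 0.2q = 18 + 0.02q → q* = 31.8182, p* = 18.6364.
With the tax, the buyer price exceeds the seller price by 2: (25 − 0.2q) − (18 + 0.02q) = 2 → q' = 22.7273.
Δq = 31.8182 − 22.7273 = 9.0909; the wedge equals the tax, 2.
The triangle = ½ × 9.0909 × 2 = €9.09 million.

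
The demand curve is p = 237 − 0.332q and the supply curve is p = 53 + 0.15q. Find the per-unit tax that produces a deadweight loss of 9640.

96.4

Competitive equilibrium: 237 − 0.332q = 53 + 0.15q → q* = 381.7427, p* = 110.2614.
A tax t gives Δq = t/0.482 and wedge t, so DWL = t²/0.964.
t²/0.964 = 9640 → t² = 9292.96 → t = 96.4.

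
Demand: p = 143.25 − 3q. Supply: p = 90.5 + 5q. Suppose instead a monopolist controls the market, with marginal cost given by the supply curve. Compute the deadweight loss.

12.94

Competitive equilibrium: 143.25 − 3q = 90.5 + 5q → q* = 6.5938, p* = 123.4688.
Marginal revenue: MR = 143.25 − 6q. Set MR = MC: 143.25 − 6q = 90.5 + 5q → q_m = 4.7955.
Price p_m = 143.25 − 3·4.7955 = 128.8635; MC(q_m) = 90.5 + 5·4.7955 = 114.4775.
Competitive q* = 6.5938, so Δq = 1.7983; wedge = 128.8635 − 114.4775 = 14.386.
DWL = ½ × 1.7983 × 14.386 = 12.94.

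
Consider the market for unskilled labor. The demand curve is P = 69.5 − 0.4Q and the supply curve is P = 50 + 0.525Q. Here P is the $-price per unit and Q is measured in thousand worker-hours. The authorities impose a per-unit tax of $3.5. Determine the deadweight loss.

$6.62 thousand

Competitive equilibrium: 69.5 − 0.4Q = 50 + 0.525Q → Q* = 21.0811, P* = 61.0676.
With the tax, the buyer price exceeds the seller price by 3.5: (69.5 − 0.4Q) − (50 + 0.525Q) = 3.5 → Q' = 17.2973.
ΔQ = 21.0811 − 17.2973 = 3.7838; the wedge equals the tax, 3.5.
Deadweight loss = ½ × 3.7838 × 3.5 = $6.62 thousand.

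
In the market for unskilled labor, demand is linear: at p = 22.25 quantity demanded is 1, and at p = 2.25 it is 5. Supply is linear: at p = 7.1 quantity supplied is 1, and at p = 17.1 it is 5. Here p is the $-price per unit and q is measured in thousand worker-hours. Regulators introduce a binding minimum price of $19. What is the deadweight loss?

Demand slope = (2.25 − 22.25)/(5 − 1) = −5, so p = 27.25 − 5q.
Supply slope = (17.1 − 7.1)/(5 − 1) = 2.5, so p = 4.6 + 2.5q.
Competitive equilibrium: 27.25 − 5q = 4.6 + 2.5q → q* = 3.02, p* = 12.15.
At the floor p = 19, quantity demanded = (27.25 − 19)/5 = 1.65.
Sellers' marginal cost at q' = 1.65: 4.6 + 2.5·1.65 = 8.725.
Δq = 3.02 − 1.65 = 1.37; wedge = 19 − 8.725 = 10.275.
Welfare loss = ½ × 1.37 × 10.275 = $7.04 thousand.

$7.04 thousand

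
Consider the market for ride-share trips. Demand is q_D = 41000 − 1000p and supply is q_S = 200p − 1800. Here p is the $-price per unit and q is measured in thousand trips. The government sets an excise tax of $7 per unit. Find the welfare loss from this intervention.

$4083.33 thousand

In inverse form: demand p = 41 − 0.001q, supply p = 9 + 0.005q.
Competitive equilibrium: 41 − 0.001q = 9 + 0.005q → q* = 5333.3333, p* = 35.6667.
With the tax, the buyer price exceeds the seller price by 7: (41 − 0.001q) − (9 + 0.005q) = 7 → q' = 4166.6667.
Δq = 5333.3333 − 4166.6667 = 1166.6666; the wedge equals the tax, 7.
Welfare loss = ½ × 1166.6666 × 7 = $4083.33 thousand.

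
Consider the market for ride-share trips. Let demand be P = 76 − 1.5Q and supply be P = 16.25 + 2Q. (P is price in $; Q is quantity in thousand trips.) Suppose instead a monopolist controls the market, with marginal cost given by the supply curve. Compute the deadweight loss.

$45.90 thousand

Competitive equilibrium: 76 − 1.5Q = 16.25 + 2Q → Q* = 17.0714, P* = 50.3929.
Marginal revenue: MR = 76 − 3Q. Set MR = MC: 76 − 3Q = 16.25 + 2Q → Q_m = 11.95.
Price P_m = 76 − 1.5·11.95 = 58.075; MC(Q_m) = 16.25 + 2·11.95 = 40.15.
Competitive Q* = 17.0714, so ΔQ = 5.1214; wedge = 58.075 − 40.15 = 17.925.
DWL = ½ × 5.1214 × 17.925 = $45.90 thousand.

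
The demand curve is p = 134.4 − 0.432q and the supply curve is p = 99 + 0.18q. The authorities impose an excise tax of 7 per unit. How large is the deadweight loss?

Competitive equilibrium: 134.4 − 0.432q = 99 + 0.18q → q* = 57.8431, p* = 109.4118.
With the tax, the buyer price exceeds the seller price by 7: (134.4 − 0.432q) − (99 + 0.18q) = 7 → q' = 46.4052.
Δq = 57.8431 − 46.4052 = 11.4379; the wedge equals the tax, 7.
The triangle = ½ × 11.4379 × 7 = 40.03.

40.03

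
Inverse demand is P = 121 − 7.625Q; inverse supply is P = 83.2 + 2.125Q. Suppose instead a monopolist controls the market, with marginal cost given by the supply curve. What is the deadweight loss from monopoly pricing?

14.11

Competitive equilibrium: 121 − 7.625Q = 83.2 + 2.125Q → Q* = 3.8769, P* = 91.4385.
Marginal revenue: MR = 121 − 15.25Q. Set MR = MC: 121 − 15.25Q = 83.2 + 2.125Q → Q_m = 2.1755.
Price P_m = 121 − 7.625·2.1755 = 104.4118; MC(Q_m) = 83.2 + 2.125·2.1755 = 87.8229.
Competitive Q* = 3.8769, so ΔQ = 1.7014; wedge = 104.4118 − 87.8229 = 16.5889.
Deadweight loss = ½ × 1.7014 × 16.5889 = 14.11.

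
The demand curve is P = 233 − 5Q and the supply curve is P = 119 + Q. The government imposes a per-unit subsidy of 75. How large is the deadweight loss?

Competitive equilibrium: 233 − 5Q = 119 + Q → Q* = 19, P* = 138.
The subsidy lowers effective supply by 75: P = 44 + Q.
New quantity: 233 − 5Q = 44 + Q → Q' = 31.5.
Overproduction ΔQ = 31.5 − 19 = 12.5; wedge = subsidy = 75.
Deadweight loss = ½ × 12.5 × 75 = 468.75.

468.75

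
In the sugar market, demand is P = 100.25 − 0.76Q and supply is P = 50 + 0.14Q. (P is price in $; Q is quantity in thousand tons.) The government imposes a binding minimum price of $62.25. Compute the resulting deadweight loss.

Competitive equilibrium: 100.25 − 0.76Q = 50 + 0.14Q → Q* = 55.8333, P* = 57.8167.
At the floor P = 62.25, quantity demanded = (100.25 − 62.25)/0.76 = 50.
Sellers' marginal cost at Q' = 50: 50 + 0.14·50 = 57.
ΔQ = 55.8333 − 50 = 5.8333; wedge = 62.25 − 57 = 5.25.
Welfare loss = ½ × 5.8333 × 5.25 = $15.31 thousand.

$15.31 thousand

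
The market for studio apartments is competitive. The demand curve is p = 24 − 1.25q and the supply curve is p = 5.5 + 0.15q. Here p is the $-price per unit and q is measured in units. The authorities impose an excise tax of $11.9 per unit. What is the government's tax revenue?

$56.10

Competitive equilibrium: 24 − 1.25q = 5.5 + 0.15q → q* = 13.2143, p* = 7.4821.
With the tax, the buyer price exceeds the seller price by 11.9: (24 − 1.25q) − (5.5 + 0.15q) = 11.9 → q' = 4.7143.
Tax revenue = 11.9 × 4.7143 = $56.10.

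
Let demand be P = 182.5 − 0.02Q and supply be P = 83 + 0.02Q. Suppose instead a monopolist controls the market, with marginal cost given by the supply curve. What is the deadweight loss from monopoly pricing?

13750.35

Competitive equilibrium: 182.5 − 0.02Q = 83 + 0.02Q → Q* = 2487.5, P* = 132.75.
Marginal revenue: MR = 182.5 − 0.04Q. Set MR = MC: 182.5 − 0.04Q = 83 + 0.02Q → Q_m = 1658.333333.
Price P_m = 182.5 − 0.02·1658.333333 = 149.333333; MC(Q_m) = 83 + 0.02·1658.333333 = 116.166667.
Competitive Q* = 2487.5, so ΔQ = 829.166667; wedge = 149.333333 − 116.166667 = 33.166666.
The triangle = ½ × 829.166667 × 33.166666 = 13750.35.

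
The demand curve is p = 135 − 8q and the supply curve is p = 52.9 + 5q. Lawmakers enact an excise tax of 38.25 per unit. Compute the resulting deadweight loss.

56.27

Competitive equilibrium: 135 − 8q = 52.9 + 5q → q* = 6.3154, p* = 84.4769.
With the tax, the buyer price exceeds the seller price by 38.25: (135 − 8q) − (52.9 + 5q) = 38.25 → q' = 3.3731.
Δq = 6.3154 − 3.3731 = 2.9423; the wedge equals the tax, 38.25.
Welfare loss = ½ × 2.9423 × 38.25 = 56.27.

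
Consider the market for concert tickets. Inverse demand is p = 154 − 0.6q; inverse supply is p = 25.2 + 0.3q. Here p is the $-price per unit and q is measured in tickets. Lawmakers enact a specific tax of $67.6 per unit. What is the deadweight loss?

$2538.76

Competitive equilibrium: 154 − 0.6q = 25.2 + 0.3q → q* = 143.1111, p* = 68.1333.
With the tax, the buyer price exceeds the seller price by 67.6: (154 − 0.6q) − (25.2 + 0.3q) = 67.6 → q' = 68.
Δq = 143.1111 − 68 = 75.1111; the wedge equals the tax, 67.6.
DWL = ½ × 75.1111 × 67.6 = $2538.76.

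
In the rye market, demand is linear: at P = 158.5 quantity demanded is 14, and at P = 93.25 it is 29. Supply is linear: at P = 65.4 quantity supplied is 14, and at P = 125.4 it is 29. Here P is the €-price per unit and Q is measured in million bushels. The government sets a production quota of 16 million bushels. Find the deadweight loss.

Demand slope = (93.25 − 158.5)/(29 − 14) = −4.35, so P = 219.4 − 4.35Q.
Supply slope = (125.4 − 65.4)/(29 − 14) = 4, so P = 9.4 + 4Q.
Competitive equilibrium: 219.4 − 4.35Q = 9.4 + 4Q → Q* = 25.1497, P* = 109.9988.
At Q = 16: demand price = 219.4 − 4.35·16 = 149.8; supply price = 9.4 + 4·16 = 73.4.
ΔQ = 25.1497 − 16 = 9.1497; wedge = 149.8 − 73.4 = 76.4.
The triangle = ½ × 9.1497 × 76.4 = €349.52 million.

€349.52 million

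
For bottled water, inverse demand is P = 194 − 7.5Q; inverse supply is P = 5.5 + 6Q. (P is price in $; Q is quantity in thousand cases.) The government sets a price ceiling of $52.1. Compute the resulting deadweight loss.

$259.16 thousand

Competitive equilibrium: 194 − 7.5Q = 5.5 + 6Q → Q* = 13.963, P* = 89.2778.
At the ceiling P = 52.1, quantity supplied = (52.1 − 5.5)/6 = 7.7667.
Willingness to pay at Q' = 7.7667: 194 − 7.5·7.7667 = 135.7498.
ΔQ = 13.963 − 7.7667 = 6.1963; wedge = 135.7498 − 52.1 = 83.6498.
Deadweight loss = ½ × 6.1963 × 83.6498 = $259.16 thousand.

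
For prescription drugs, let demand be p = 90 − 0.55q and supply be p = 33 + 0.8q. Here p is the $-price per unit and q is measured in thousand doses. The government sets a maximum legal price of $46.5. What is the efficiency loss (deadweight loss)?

$433.68 thousand

Competitive equilibrium: 90 − 0.55q = 33 + 0.8q → q* = 42.2222, p* = 66.7778.
At the ceiling p = 46.5, quantity supplied = (46.5 − 33)/0.8 = 16.875.
Willingness to pay at q' = 16.875: 90 − 0.55·16.875 = 80.7188.
Δq = 42.2222 − 16.875 = 25.3472; wedge = 80.7188 − 46.5 = 34.2188.
Deadweight loss = ½ × 25.3472 × 34.2188 = $433.68 thousand.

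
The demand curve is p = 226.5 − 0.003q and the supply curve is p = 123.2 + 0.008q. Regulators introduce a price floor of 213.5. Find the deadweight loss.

Competitive equilibrium: 226.5 − 0.003q = 123.2 + 0.008q → q* = 9390.909091, p* = 198.327273.
At the floor p = 213.5, quantity demanded = (226.5 − 213.5)/0.003 = 4333.333333.
Sellers' marginal cost at q' = 4333.333333: 123.2 + 0.008·4333.333333 = 157.866667.
Δq = 9390.909091 − 4333.333333 = 5057.575758; wedge = 213.5 − 157.866667 = 55.633333.
DWL = ½ × 5057.575758 × 55.633333 = 140684.90.

140684.90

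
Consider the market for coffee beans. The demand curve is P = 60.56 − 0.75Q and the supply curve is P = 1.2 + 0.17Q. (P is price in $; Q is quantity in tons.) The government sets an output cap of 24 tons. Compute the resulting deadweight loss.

$755.33

Competitive equilibrium: 60.56 − 0.75Q = 1.2 + 0.17Q → Q* = 64.52174, P* = 12.1687.
At Q = 24: demand price = 60.56 − 0.75·24 = 42.56; supply price = 1.2 + 0.17·24 = 5.28.
ΔQ = 64.52174 − 24 = 40.52174; wedge = 42.56 − 5.28 = 37.28.
The triangle = ½ × 40.52174 × 37.28 = $755.33.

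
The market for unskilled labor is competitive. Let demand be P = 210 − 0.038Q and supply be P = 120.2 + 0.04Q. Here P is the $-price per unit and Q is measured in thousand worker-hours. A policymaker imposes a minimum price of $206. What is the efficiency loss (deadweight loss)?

Competitive equilibrium: 210 − 0.038Q = 120.2 + 0.04Q → Q* = 1151.282051, P* = 166.251282.
At the floor P = 206, quantity demanded = (210 − 206)/0.038 = 105.263158.
Sellers' marginal cost at Q' = 105.263158: 120.2 + 0.04·105.263158 = 124.410526.
ΔQ = 1151.282051 − 105.263158 = 1046.018893; wedge = 206 − 124.410526 = 81.589474.
DWL = ½ × 1046.018893 × 81.589474 = $42672.07 thousand.

$42672.07 thousand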